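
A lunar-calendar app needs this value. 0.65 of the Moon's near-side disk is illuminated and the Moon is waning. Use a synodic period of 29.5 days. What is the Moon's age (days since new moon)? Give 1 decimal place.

cos θ = 1 − 2f = -0.300, giving a principal value of 107.5°.
A waning Moon lies in 180°–360°, so θ = 360° − 107.5° = 252.5°.
At 360°/29.5 d per day, 252.5° corresponds to 20.69 days.

20.7 days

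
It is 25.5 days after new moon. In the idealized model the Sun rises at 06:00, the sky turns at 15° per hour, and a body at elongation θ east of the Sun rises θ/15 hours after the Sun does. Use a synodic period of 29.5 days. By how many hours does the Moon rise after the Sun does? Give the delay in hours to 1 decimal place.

20.7 h

Phase angle: θ = 360°·(25.5 d)/(29.5 d) = 311.2°.
At 15° of sky rotation per hour, 311.2° corresponds to a 20.75 h lag.
So the Moon rises 20.75 h after the Sun.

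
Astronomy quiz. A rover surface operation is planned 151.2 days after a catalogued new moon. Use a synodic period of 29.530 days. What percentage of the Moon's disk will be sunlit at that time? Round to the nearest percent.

14%

151.2/29.530 = 5.120 lunations, so 5 complete cycles and 3.55 d into the next.
Phase angle: θ = 360°·(3.55 d)/(29.530 d) = 43.3°.
cos 43.3° = 0.728, so f = (1 − 0.728)/2 = 0.136, so 14%.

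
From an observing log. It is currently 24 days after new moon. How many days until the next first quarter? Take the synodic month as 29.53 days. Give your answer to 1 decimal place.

12.9 days

First quarter is 0.25 of the way through the cycle: age 0.25 × 29.53 = 7.383 d.
Already past this cycle's first quarter; the next is at 7.383 + 29.53 = 36.913 d, so 36.913 − 24 = 12.913 days.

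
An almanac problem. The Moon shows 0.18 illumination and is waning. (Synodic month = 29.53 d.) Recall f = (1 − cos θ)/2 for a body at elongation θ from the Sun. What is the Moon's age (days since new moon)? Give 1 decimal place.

From f = (1 − cos θ)/2: cos θ = 1 − 2×0.18 = 0.640; arccos → 50.2°.
Since the Moon is past full (waning), take the reflex angle: θ = 360° − 50.2° = 309.8°.
At 360°/29.53 d per day, 309.8° corresponds to 25.41 days.

25.4 days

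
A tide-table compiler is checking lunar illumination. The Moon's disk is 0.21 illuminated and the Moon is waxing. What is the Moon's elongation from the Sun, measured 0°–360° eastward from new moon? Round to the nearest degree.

From f = (1 − cos θ)/2: cos θ = 1 − 2×0.21 = 0.580; arccos → 54.5°.
Waxing ⇒ before full, so θ = 54.5°.

55°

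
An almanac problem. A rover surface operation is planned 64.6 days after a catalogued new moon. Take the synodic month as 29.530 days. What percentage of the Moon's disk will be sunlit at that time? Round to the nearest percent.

64.6 d spans 2 complete synodic months (2 × 29.530 = 59.06 d) plus 5.54 d.
The Moon has covered 5.54/29.530 of its cycle, so θ ≈ 360° × 5.54/29.530 = 67.5°.
Illuminated fraction = (1 − cos 67.5°)/2 = (1 − 0.382)/2 ≈ 0.309, so 31%.

31%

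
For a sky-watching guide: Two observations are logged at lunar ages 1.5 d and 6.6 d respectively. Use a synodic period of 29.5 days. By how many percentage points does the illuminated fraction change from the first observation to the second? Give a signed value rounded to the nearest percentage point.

+39 pp

θ₁ = 360° × 1.5/29.5 = 18.3°, f₁ = (1 − cos θ₁)/2 = 0.025.
θ₂ = 360° × 6.6/29.5 = 80.5°, f₂ = (1 − cos θ₂)/2 = 0.418.
Change = f₂ − f₁ = +0.393 → +39 percentage points.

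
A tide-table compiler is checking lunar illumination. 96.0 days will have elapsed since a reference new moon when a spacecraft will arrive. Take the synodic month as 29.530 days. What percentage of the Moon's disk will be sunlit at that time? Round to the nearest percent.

50%

96.0 d spans 3 complete synodic months (3 × 29.530 = 88.59 d) plus 7.41 d.
The Moon has covered 7.41/29.530 of its cycle, so θ ≈ 360° × 7.41/29.530 = 90.3°.
Illuminated fraction = (1 − cos 90.3°)/2 = (1 − (-0.006))/2 ≈ 0.503, so 50%.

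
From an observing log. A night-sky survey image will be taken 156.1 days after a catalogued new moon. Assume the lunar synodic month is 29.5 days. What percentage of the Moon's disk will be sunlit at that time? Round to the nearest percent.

63%

156.1/29.5 = 5.292 lunations, so 5 complete cycles and 8.60 d into the next.
The Moon has covered 8.60/29.5 of its cycle, so θ ≈ 360° × 8.60/29.5 = 104.9°.
cos 104.9° = (-0.258), so f = (1 − (-0.258))/2 = 0.629, so 63%.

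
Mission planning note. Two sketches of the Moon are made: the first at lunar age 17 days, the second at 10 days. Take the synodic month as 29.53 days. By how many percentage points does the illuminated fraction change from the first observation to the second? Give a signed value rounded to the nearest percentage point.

-18 percentage points

θ₁ = 360° × 17/29.53 = 207.2°, f₁ = (1 − cos θ₁)/2 = 0.945.
θ₂ = 360° × 10/29.53 = 121.9°, f₂ = (1 − cos θ₂)/2 = 0.764.
Change = f₂ − f₁ = -0.180 → -18 percentage points.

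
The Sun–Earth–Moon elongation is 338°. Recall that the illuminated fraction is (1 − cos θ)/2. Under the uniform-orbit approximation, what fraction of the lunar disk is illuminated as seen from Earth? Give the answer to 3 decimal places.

cos 338° = 0.927, so f = (1 − 0.927)/2 = 0.036.

0.036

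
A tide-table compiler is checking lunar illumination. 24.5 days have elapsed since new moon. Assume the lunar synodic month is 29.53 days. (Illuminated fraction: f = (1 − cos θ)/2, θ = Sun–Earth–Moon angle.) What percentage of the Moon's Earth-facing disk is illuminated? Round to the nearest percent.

Phase angle: θ = 360°·(24.5 d)/(29.53 d) = 298.7°.
With cos θ = 0.480, the lit fraction is (1 − 0.480)/2 ≈ 0.260, so 26%.

26%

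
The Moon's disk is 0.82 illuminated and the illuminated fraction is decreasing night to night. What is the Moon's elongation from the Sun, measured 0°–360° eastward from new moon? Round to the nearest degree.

230°

cos θ = 1 − 2f = -0.640, giving a principal value of 129.8°.
Since the Moon is past full (waning), take the reflex angle: θ = 360° − 129.8° = 230.2°.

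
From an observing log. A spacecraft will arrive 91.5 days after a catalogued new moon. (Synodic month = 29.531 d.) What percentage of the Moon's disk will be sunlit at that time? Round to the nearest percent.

91.5 d spans 3 complete synodic months (3 × 29.531 = 88.59 d) plus 2.91 d.
Phase angle: θ = 360°·(2.91 d)/(29.531 d) = 35.4°.
With cos θ = 0.815, the lit fraction is (1 − 0.815)/2 ≈ 0.093, so 9%.

9%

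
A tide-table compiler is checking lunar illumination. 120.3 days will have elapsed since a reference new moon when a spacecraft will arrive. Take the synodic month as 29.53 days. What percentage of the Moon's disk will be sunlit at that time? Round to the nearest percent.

120.3 d spans 4 complete synodic months (4 × 29.53 = 118.12 d) plus 2.18 d.
Elongation θ = 360° × 2.18/29.53 ≈ 26.6°.
cos 26.6° = 0.894, so f = (1 − 0.894)/2 = 0.053, so 5%.

5%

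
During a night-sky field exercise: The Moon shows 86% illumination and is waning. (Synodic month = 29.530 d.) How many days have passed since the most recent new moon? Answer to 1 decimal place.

Invert f = (1 − cos θ)/2 to get cos θ = 1 − 2(0.86) = -0.720, hence θ₀ = arccos -0.720 = 136.1°.
A waning Moon lies in 180°–360°, so θ = 360° − 136.1° = 223.9°.
Age = 29.530 × 223.9°/360° ≈ 18.37 days.

18.4 days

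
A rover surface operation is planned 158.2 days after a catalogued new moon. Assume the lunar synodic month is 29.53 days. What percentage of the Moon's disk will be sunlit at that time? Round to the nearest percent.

158.2/29.53 = 5.357 lunations, so 5 complete cycles and 10.55 d into the next.
Phase angle: θ = 360°·(10.55 d)/(29.53 d) = 128.6°.
cos 128.6° = (-0.624), so f = (1 − (-0.624))/2 = 0.812, so 81%.

81%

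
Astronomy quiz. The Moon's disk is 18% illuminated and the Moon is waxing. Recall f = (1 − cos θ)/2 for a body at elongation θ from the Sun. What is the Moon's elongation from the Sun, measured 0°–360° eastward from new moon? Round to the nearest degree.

50°

Invert f = (1 − cos θ)/2 to get cos θ = 1 − 2(0.18) = 0.640, hence θ₀ = arccos 0.640 = 50.2°.
Before full moon the principal value applies: θ = 50.2°.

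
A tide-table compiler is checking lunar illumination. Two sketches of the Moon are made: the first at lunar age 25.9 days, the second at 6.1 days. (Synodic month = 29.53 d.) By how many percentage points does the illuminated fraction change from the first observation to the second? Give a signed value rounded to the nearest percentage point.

+22 pp

First observation: θ = 360°·25.9/29.53 = 315.7°, so f = 0.142.
Second observation: θ = 74.4°, f = 0.365.
Δf = 0.365 − 0.142 = +0.223, i.e. +22 pp.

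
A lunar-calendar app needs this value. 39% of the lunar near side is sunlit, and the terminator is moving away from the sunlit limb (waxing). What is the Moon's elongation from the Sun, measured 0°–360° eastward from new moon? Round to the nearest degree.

77°

Invert f = (1 − cos θ)/2 to get cos θ = 1 − 2(0.39) = 0.220, hence θ₀ = arccos 0.220 = 77.3°.
The Moon is waxing (0°–180°), so θ = 77.3° directly.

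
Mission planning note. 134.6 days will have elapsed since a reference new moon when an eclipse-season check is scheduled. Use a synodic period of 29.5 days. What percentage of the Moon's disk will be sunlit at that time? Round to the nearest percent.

96%

Reduce mod P: 134.6 − 4×29.5 = 16.60 d into the current lunation.
Phase angle: θ = 360°·(16.60 d)/(29.5 d) = 202.6°.
cos 202.6° = (-0.923), so f = (1 − (-0.923))/2 = 0.962, so 96%.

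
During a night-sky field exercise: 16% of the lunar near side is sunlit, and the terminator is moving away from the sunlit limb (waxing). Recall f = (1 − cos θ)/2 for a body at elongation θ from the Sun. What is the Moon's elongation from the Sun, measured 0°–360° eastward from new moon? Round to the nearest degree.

47°

Invert f = (1 − cos θ)/2 to get cos θ = 1 − 2(0.16) = 0.680, hence θ₀ = arccos 0.680 = 47.2°.
Waxing ⇒ before full, so θ = 47.2°.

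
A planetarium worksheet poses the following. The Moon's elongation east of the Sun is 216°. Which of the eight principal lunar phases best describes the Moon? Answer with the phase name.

216° lies in the waning gibbous sector of the 8-phase cycle.

waning gibbous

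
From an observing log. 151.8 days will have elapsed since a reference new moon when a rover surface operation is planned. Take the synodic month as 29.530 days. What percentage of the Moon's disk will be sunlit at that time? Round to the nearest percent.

151.8 d spans 5 complete synodic months (5 × 29.530 = 147.65 d) plus 4.15 d.
Elongation θ = 360° × 4.15/29.530 ≈ 50.6°.
cos 50.6° = 0.635, so f = (1 − 0.635)/2 = 0.183, so 18%.

18%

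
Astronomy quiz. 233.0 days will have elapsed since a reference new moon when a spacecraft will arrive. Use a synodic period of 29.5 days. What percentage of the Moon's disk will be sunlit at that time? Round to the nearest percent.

10%

Reduce mod P: 233.0 − 7×29.5 = 26.50 d into the current lunation.
Elongation θ = 360° × 26.50/29.5 ≈ 323.4°.
With cos θ = 0.803, the lit fraction is (1 − 0.803)/2 ≈ 0.099, so 10%.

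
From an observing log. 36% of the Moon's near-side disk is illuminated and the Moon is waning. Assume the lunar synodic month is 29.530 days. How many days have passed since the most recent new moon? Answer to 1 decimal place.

23.5 days

Invert f = (1 − cos θ)/2 to get cos θ = 1 − 2(0.36) = 0.280, hence θ₀ = arccos 0.280 = 73.7°.
Since the Moon is past full (waning), take the reflex angle: θ = 360° − 73.7° = 286.3°.
Age = 29.530 × 286.3°/360° ≈ 23.48 days.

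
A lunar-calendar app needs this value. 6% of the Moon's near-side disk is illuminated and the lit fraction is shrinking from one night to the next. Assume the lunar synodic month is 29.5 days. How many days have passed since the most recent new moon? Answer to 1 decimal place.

27.2 days

Invert f = (1 − cos θ)/2 to get cos θ = 1 − 2(0.06) = 0.880, hence θ₀ = arccos 0.880 = 28.4°.
A waning Moon lies in 180°–360°, so θ = 360° − 28.4° = 331.6°.
Age = 29.5 × 331.6°/360° ≈ 27.18 days.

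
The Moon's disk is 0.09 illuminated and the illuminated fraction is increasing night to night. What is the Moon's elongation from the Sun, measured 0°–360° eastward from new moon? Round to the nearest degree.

cos θ = 1 − 2f = 0.820, giving a principal value of 34.9°.
Waxing ⇒ before full, so θ = 34.9°.

35°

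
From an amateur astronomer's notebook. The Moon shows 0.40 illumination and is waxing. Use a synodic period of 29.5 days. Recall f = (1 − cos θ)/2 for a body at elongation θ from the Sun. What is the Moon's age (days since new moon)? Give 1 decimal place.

Invert f = (1 − cos θ)/2 to get cos θ = 1 − 2(0.40) = 0.200, hence θ₀ = arccos 0.200 = 78.5°.
Before full moon the principal value applies: θ = 78.5°.
At 360°/29.5 d per day, 78.5° corresponds to 6.43 days.

6.4 days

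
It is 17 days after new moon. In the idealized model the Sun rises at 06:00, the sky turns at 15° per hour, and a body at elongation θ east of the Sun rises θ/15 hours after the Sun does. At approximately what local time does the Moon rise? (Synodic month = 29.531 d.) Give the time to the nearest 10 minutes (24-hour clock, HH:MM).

19:50

Phase angle: θ = 360°·(17 d)/(29.531 d) = 207.2°.
Delay after the Sun = 207.2° / (15°/h) ≈ 13.82 h.
06:00 + 13.816 h ≈ 19:49 → 19:50 to the nearest ten minutes.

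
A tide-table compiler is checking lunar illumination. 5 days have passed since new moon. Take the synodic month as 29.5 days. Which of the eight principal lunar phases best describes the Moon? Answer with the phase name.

waxing crescent

θ ≈ 360° × 5/29.5 = 61°, which falls in the waxing crescent sector.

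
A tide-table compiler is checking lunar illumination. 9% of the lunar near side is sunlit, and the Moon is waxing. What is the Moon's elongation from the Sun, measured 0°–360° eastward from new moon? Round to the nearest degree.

From f = (1 − cos θ)/2: cos θ = 1 − 2×0.09 = 0.820; arccos → 34.9°.
Before full moon the principal value applies: θ = 34.9°.

35°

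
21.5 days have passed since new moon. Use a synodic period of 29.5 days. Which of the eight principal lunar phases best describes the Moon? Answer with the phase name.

At 21.5/29.5 of the cycle, θ ≈ 262° — the last quarter range.

last quarter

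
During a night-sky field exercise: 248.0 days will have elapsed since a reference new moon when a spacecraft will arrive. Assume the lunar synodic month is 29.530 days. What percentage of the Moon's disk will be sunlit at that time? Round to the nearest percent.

90%

248.0/29.530 = 8.398 lunations, so 8 complete cycles and 11.76 d into the next.
Phase angle: θ = 360°·(11.76 d)/(29.530 d) = 143.4°.
Illuminated fraction = (1 − cos 143.4°)/2 = (1 − (-0.802))/2 ≈ 0.901, so 90%.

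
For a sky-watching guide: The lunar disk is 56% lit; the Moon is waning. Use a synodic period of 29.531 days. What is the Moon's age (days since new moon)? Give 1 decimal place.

21.6 days

From f = (1 − cos θ)/2: cos θ = 1 − 2×0.56 = -0.120; arccos → 96.9°.
Since the Moon is past full (waning), take the reflex angle: θ = 360° − 96.9° = 263.1°.
Age = 29.531 × 263.1°/360° ≈ 21.58 days.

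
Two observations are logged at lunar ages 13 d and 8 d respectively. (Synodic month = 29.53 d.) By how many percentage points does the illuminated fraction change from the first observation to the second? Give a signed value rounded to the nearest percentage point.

First observation: θ = 360°·13/29.53 = 158.5°, so f = 0.965.
Second observation: θ = 97.5°, f = 0.566.
Δf = 0.566 − 0.965 = -0.400, i.e. -40 pp.

-40 percentage points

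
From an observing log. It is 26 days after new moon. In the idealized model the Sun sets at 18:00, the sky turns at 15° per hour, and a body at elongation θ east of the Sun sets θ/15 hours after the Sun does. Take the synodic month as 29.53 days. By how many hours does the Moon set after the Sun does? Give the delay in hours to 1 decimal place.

The Moon has covered 26/29.53 of its cycle, so θ ≈ 360° × 26/29.53 = 317.0°.
At 15° of sky rotation per hour, 317.0° corresponds to a 21.13 h lag.
So the Moon sets 21.13 h after the Sun.

21.1 h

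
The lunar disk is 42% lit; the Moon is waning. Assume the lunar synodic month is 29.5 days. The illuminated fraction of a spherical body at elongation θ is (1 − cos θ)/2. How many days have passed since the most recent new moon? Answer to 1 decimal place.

22.9 days

From f = (1 − cos θ)/2: cos θ = 1 − 2×0.42 = 0.160; arccos → 80.8°.
Waning ⇒ past full, so θ = 360° − 80.8° = 279.2°.
That fraction of the synodic month is 279.2/360 × 29.5 d ≈ 22.88 d.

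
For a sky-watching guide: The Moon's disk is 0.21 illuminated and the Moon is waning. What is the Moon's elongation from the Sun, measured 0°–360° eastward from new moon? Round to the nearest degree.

cos θ = 1 − 2f = 0.580, giving a principal value of 54.5°.
A waning Moon lies in 180°–360°, so θ = 360° − 54.5° = 305.5°.

305°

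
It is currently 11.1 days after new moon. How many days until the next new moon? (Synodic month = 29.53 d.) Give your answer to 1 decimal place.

The next new moon completes the synodic month: 29.53 − 11.1 = 18.430 days.

18.4 days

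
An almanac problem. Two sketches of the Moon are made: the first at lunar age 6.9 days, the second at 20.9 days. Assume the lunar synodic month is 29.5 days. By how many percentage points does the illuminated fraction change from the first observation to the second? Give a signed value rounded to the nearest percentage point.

First observation: θ = 360°·6.9/29.5 = 84.2°, so f = 0.450.
Second observation: θ = 255.1°, f = 0.629.
Δf = 0.629 − 0.450 = +0.179, i.e. +18 pp.

+18 percentage points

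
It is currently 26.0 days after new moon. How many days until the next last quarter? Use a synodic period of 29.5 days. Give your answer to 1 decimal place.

Last quarter occurs at elongation 270°, i.e. at age 29.5 × 270/360 = 22.125 d.
Already past this cycle's last quarter; the next is at 22.125 + 29.5 = 51.625 d, so 51.625 − 26.0 = 25.625 days.

25.6 days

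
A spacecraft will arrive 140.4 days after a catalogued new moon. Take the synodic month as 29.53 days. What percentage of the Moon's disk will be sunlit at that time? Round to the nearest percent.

Reduce mod P: 140.4 − 4×29.53 = 22.28 d into the current lunation.
The Moon has covered 22.28/29.53 of its cycle, so θ ≈ 360° × 22.28/29.53 = 271.6°.
With cos θ = 0.028, the lit fraction is (1 − 0.028)/2 ≈ 0.486, so 49%.

49%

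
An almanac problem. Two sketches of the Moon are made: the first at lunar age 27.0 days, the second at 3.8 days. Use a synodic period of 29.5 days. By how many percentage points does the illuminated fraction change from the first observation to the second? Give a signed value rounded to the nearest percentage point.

First observation: θ = 360°·27.0/29.5 = 329.5°, so f = 0.069.
Second observation: θ = 46.4°, f = 0.155.
Δf = 0.155 − 0.069 = +0.086, i.e. +9 pp.

+9 pp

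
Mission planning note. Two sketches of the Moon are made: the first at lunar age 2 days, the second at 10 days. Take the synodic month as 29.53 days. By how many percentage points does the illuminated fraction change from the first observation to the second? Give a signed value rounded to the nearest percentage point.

θ₁ = 360° × 2/29.53 = 24.4°, f₁ = (1 − cos θ₁)/2 = 0.045.
θ₂ = 360° × 10/29.53 = 121.9°, f₂ = (1 − cos θ₂)/2 = 0.764.
Change = f₂ − f₁ = +0.720 → +72 percentage points.

+72 percentage points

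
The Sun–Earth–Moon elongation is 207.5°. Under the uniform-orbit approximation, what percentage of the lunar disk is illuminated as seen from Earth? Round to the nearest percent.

94%

f = (1 − cos 207.5°)/2 = (1 − (-0.887))/2 ≈ 0.944, i.e. 94%.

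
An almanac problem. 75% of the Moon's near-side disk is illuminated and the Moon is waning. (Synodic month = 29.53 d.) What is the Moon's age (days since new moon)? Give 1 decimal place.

19.7 days

Invert f = (1 − cos θ)/2 to get cos θ = 1 − 2(0.75) = -0.500, hence θ₀ = arccos -0.500 = 120.0°.
Since the Moon is past full (waning), take the reflex angle: θ = 360° − 120.0° = 240.0°.
Age = 29.53 × 240.0°/360° ≈ 19.69 days.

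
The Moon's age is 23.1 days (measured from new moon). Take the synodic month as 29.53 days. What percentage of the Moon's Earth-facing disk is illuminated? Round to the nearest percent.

Elongation θ = 360° × 23.1/29.53 ≈ 281.6°.
cos 281.6° = 0.201, so f = (1 − 0.201)/2 = 0.399, so 40%.

40%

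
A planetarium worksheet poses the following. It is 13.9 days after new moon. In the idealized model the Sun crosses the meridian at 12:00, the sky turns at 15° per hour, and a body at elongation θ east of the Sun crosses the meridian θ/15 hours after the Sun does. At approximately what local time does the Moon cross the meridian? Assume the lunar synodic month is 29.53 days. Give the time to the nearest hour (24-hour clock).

23:00

Elongation θ = 360° × 13.9/29.53 ≈ 169.5°.
The Moon trails the Sun by θ/15 = 169.5/15 ≈ 11.30 hours.
12:00 + 11.30 h ≈ 23:18 → 23:00 to the nearest hour.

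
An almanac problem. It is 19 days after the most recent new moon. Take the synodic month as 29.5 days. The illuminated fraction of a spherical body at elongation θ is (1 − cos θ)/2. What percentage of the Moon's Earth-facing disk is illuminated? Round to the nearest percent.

81%

The Moon has covered 19/29.5 of its cycle, so θ ≈ 360° × 19/29.5 = 231.9°.
With cos θ = (-0.618), the lit fraction is (1 − (-0.618))/2 ≈ 0.809, so 81%.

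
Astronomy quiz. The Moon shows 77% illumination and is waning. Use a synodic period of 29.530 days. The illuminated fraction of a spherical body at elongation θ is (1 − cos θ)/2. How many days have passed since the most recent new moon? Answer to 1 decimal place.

From f = (1 − cos θ)/2: cos θ = 1 − 2×0.77 = -0.540; arccos → 122.7°.
Waning ⇒ past full, so θ = 360° − 122.7° = 237.3°.
That fraction of the synodic month is 237.3/360 × 29.530 d ≈ 19.47 d.

19.5 days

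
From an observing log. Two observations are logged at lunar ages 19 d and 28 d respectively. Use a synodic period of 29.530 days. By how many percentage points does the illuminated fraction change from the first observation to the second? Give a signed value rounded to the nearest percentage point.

θ₁ = 360° × 19/29.530 = 231.6°, f₁ = (1 − cos θ₁)/2 = 0.810.
θ₂ = 360° × 28/29.530 = 341.3°, f₂ = (1 − cos θ₂)/2 = 0.026.
Change = f₂ − f₁ = -0.784 → -78 percentage points.

-78 pp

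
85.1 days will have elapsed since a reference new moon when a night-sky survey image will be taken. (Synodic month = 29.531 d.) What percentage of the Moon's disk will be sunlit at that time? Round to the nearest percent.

85.1 d spans 2 complete synodic months (2 × 29.531 = 59.06 d) plus 26.04 d.
Phase angle: θ = 360°·(26.04 d)/(29.531 d) = 317.4°.
Illuminated fraction = (1 − cos 317.4°)/2 = (1 − 0.736)/2 ≈ 0.132, so 13%.

13%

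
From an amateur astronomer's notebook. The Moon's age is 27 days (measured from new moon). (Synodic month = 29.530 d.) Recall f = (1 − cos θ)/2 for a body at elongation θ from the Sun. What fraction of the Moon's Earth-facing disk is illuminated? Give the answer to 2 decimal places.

The Moon has covered 27/29.530 of its cycle, so θ ≈ 360° × 27/29.530 = 329.2°.
cos 329.2° = 0.859, so f = (1 − 0.859)/2 = 0.071.

0.07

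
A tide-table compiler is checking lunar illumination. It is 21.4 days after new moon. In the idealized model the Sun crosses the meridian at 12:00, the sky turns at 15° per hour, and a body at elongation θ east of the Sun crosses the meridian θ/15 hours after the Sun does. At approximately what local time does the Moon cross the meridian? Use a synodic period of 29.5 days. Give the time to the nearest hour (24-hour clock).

05:00

Elongation θ = 360° × 21.4/29.5 ≈ 261.2°.
The Moon trails the Sun by θ/15 = 261.2/15 ≈ 17.41 hours.
12:00 + 17.41 h ≈ 05:25 → 05:00 to the nearest hour.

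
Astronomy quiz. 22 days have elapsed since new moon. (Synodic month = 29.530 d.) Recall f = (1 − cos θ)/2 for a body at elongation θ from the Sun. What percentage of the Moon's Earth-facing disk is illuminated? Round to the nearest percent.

The Moon has covered 22/29.530 of its cycle, so θ ≈ 360° × 22/29.530 = 268.2°.
cos 268.2° = (-0.031), so f = (1 − (-0.031))/2 = 0.516, so 52%.

52%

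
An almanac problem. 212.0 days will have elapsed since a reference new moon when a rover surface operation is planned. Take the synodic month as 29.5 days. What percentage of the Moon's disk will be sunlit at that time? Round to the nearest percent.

212.0/29.5 = 7.186 lunations, so 7 complete cycles and 5.50 d into the next.
Elongation θ = 360° × 5.50/29.5 ≈ 67.1°.
cos 67.1° = 0.389, so f = (1 − 0.389)/2 = 0.306, so 31%.

31%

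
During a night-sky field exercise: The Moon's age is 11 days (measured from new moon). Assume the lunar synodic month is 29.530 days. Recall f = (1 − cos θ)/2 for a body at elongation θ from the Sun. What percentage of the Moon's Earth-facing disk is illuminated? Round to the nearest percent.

85%

Phase angle: θ = 360°·(11 d)/(29.530 d) = 134.1°.
Illuminated fraction = (1 − cos 134.1°)/2 = (1 − (-0.696))/2 ≈ 0.848, so 85%.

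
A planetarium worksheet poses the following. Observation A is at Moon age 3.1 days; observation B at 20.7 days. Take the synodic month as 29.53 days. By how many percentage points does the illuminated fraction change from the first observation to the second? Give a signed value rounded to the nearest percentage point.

+55 percentage points

θ₁ = 360° × 3.1/29.53 = 37.8°, f₁ = (1 − cos θ₁)/2 = 0.105.
θ₂ = 360° × 20.7/29.53 = 252.4°, f₂ = (1 − cos θ₂)/2 = 0.652.
Change = f₂ − f₁ = +0.547 → +55 percentage points.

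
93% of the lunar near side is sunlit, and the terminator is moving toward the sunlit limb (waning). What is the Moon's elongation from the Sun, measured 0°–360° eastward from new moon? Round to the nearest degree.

211°

From f = (1 − cos θ)/2: cos θ = 1 − 2×0.93 = -0.860; arccos → 149.3°.
A waning Moon lies in 180°–360°, so θ = 360° − 149.3° = 210.7°.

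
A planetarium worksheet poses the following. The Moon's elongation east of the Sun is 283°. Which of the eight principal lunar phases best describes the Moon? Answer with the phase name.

last quarter

283° lies in the last quarter sector of the 8-phase cycle.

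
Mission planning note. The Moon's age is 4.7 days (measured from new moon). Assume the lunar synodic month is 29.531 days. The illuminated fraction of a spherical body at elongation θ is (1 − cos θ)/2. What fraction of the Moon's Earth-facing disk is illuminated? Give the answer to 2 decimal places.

Elongation θ = 360° × 4.7/29.531 ≈ 57.3°.
With cos θ = 0.540, the lit fraction is (1 − 0.540)/2 ≈ 0.230.

0.23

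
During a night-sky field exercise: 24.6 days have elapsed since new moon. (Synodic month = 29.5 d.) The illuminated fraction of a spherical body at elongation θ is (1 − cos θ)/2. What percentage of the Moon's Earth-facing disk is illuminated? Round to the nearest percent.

25%

Elongation θ = 360° × 24.6/29.5 ≈ 300.2°.
With cos θ = 0.503, the lit fraction is (1 − 0.503)/2 ≈ 0.248, so 25%.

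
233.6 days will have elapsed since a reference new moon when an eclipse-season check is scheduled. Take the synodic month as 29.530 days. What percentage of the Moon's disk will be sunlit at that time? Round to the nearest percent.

8%

233.6/29.530 = 7.911 lunations, so 7 complete cycles and 26.89 d into the next.
The Moon has covered 26.89/29.530 of its cycle, so θ ≈ 360° × 26.89/29.530 = 327.8°.
cos 327.8° = 0.846, so f = (1 − 0.846)/2 = 0.077, so 8%.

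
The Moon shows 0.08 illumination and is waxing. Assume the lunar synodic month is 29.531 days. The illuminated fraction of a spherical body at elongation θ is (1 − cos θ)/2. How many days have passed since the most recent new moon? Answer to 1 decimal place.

2.7 days

From f = (1 − cos θ)/2: cos θ = 1 − 2×0.08 = 0.840; arccos → 32.9°.
Before full moon the principal value applies: θ = 32.9°.
At 360°/29.531 d per day, 32.9° corresponds to 2.70 days.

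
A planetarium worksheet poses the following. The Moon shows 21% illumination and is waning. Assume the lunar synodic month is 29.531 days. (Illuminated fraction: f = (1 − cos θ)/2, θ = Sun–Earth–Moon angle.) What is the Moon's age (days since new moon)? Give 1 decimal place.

25.1 days

Invert f = (1 − cos θ)/2 to get cos θ = 1 − 2(0.21) = 0.580, hence θ₀ = arccos 0.580 = 54.5°.
Waning ⇒ past full, so θ = 360° − 54.5° = 305.5°.
That fraction of the synodic month is 305.5/360 × 29.531 d ≈ 25.06 d.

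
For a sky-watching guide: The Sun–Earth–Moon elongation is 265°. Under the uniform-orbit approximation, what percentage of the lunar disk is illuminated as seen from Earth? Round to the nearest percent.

54%

f = (1 − cos 265°)/2 = (1 − (-0.087))/2 ≈ 0.544, i.e. 54%.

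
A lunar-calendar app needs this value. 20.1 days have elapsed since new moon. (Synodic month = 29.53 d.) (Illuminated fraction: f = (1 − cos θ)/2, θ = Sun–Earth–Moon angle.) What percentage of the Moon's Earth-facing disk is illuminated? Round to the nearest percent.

71%

The Moon has covered 20.1/29.53 of its cycle, so θ ≈ 360° × 20.1/29.53 = 245.0°.
Illuminated fraction = (1 − cos 245.0°)/2 = (1 − (-0.422))/2 ≈ 0.711, so 71%.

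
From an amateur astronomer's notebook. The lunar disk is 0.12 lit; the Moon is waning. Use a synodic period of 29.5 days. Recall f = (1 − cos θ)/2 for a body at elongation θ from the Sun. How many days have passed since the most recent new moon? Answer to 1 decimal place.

From f = (1 − cos θ)/2: cos θ = 1 − 2×0.12 = 0.760; arccos → 40.5°.
A waning Moon lies in 180°–360°, so θ = 360° − 40.5° = 319.5°.
Age = 29.5 × 319.5°/360° ≈ 26.18 days.

26.2 days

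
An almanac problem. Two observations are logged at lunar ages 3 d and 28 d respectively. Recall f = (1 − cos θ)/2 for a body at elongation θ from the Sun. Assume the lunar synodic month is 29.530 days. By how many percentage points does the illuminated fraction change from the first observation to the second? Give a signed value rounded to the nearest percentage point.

-7 percentage points

First observation: θ = 360°·3/29.530 = 36.6°, so f = 0.098.
Second observation: θ = 341.3°, f = 0.026.
Δf = 0.026 − 0.098 = -0.072, i.e. -7 pp.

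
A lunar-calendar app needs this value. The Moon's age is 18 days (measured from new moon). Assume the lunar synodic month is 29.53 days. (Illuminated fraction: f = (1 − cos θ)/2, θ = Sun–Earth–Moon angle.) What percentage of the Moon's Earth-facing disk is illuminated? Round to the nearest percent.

The Moon has covered 18/29.53 of its cycle, so θ ≈ 360° × 18/29.53 = 219.4°.
Illuminated fraction = (1 − cos 219.4°)/2 = (1 − (-0.772))/2 ≈ 0.886, so 89%.

89%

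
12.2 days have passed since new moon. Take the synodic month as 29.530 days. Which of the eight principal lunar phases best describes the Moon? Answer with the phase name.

θ ≈ 360° × 12.2/29.530 = 149°, which falls in the waxing gibbous sector.

waxing gibbous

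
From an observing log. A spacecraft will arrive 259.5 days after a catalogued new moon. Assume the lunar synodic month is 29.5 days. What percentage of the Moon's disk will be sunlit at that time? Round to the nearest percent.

259.5/29.5 = 8.797 lunations, so 8 complete cycles and 23.50 d into the next.
Elongation θ = 360° × 23.50/29.5 ≈ 286.8°.
Illuminated fraction = (1 − cos 286.8°)/2 = (1 − 0.289)/2 ≈ 0.356, so 36%.

36%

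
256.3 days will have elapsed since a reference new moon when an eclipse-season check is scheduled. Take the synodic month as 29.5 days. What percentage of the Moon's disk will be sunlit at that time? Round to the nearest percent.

69%

Reduce mod P: 256.3 − 8×29.5 = 20.30 d into the current lunation.
The Moon has covered 20.30/29.5 of its cycle, so θ ≈ 360° × 20.30/29.5 = 247.7°.
With cos θ = (-0.379), the lit fraction is (1 − (-0.379))/2 ≈ 0.689, so 69%.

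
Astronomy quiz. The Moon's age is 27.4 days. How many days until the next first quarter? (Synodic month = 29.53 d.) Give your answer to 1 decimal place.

9.5 days

First quarter is 0.25 of the way through the cycle: age 0.25 × 29.53 = 7.383 d.
This lunation's first quarter (7.383 d) has passed, so add one period: 36.913 − 27.4 = 9.513 days.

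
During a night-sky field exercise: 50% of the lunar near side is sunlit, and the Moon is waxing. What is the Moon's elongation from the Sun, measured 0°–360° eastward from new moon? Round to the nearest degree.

90°

Invert f = (1 − cos θ)/2 to get cos θ = 1 − 2(0.50) = 0.000, hence θ₀ = arccos 0.000 = 90.0°.
The Moon is waxing (0°–180°), so θ = 90.0° directly.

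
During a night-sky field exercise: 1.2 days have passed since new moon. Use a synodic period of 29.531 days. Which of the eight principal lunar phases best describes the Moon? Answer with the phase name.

At 1.2/29.531 of the cycle, θ ≈ 15° — the new moon range.

new moon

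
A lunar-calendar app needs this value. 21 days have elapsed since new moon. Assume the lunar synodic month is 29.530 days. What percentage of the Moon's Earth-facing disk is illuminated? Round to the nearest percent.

62%

Phase angle: θ = 360°·(21 d)/(29.530 d) = 256.0°.
With cos θ = (-0.242), the lit fraction is (1 − (-0.242))/2 ≈ 0.621, so 62%.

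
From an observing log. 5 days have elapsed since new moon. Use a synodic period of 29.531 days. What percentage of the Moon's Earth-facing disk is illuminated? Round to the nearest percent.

26%

The Moon has covered 5/29.531 of its cycle, so θ ≈ 360° × 5/29.531 = 61.0°.
cos 61.0° = 0.486, so f = (1 − 0.486)/2 = 0.257, so 26%.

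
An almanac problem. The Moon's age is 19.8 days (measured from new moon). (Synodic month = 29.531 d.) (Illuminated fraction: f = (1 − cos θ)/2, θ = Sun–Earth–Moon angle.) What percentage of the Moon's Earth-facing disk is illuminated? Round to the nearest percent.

The Moon has covered 19.8/29.531 of its cycle, so θ ≈ 360° × 19.8/29.531 = 241.4°.
With cos θ = (-0.479), the lit fraction is (1 − (-0.479))/2 ≈ 0.740, so 74%.

74%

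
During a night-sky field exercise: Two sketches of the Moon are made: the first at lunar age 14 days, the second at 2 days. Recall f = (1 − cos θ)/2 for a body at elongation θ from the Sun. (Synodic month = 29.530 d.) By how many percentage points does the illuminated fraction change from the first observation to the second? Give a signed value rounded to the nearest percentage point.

-95 percentage points

θ₁ = 360° × 14/29.530 = 170.7°, f₁ = (1 − cos θ₁)/2 = 0.993.
θ₂ = 360° × 2/29.530 = 24.4°, f₂ = (1 − cos θ₂)/2 = 0.045.
Change = f₂ − f₁ = -0.949 → -95 percentage points.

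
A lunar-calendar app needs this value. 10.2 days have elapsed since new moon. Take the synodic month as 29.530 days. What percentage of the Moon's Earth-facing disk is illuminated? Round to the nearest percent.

Phase angle: θ = 360°·(10.2 d)/(29.530 d) = 124.3°.
With cos θ = (-0.564), the lit fraction is (1 − (-0.564))/2 ≈ 0.782, so 78%.

78%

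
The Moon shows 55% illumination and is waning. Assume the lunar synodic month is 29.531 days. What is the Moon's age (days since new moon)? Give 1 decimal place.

Invert f = (1 − cos θ)/2 to get cos θ = 1 − 2(0.55) = -0.100, hence θ₀ = arccos -0.100 = 95.7°.
A waning Moon lies in 180°–360°, so θ = 360° − 95.7° = 264.3°.
Age = 29.531 × 264.3°/360° ≈ 21.68 days.

21.7 days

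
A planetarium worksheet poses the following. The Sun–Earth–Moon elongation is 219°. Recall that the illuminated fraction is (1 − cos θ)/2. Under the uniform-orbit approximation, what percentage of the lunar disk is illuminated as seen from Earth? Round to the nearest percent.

89%

Half-versine of 219°: (1 − (-0.777))/2 = 0.889, i.e. 89%.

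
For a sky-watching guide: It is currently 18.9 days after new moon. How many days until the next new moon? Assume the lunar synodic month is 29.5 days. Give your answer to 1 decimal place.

The next new moon completes the synodic month: 29.5 − 18.9 = 10.600 days.

10.6 days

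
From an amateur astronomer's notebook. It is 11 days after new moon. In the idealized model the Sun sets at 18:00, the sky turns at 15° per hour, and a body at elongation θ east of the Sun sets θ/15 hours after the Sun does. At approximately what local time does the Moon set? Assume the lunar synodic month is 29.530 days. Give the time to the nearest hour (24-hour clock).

03:00

The Moon has covered 11/29.530 of its cycle, so θ ≈ 360° × 11/29.530 = 134.1°.
The Moon trails the Sun by θ/15 = 134.1/15 ≈ 8.94 hours.
18:00 + 8.94 h ≈ 02:56 → 03:00 to the nearest hour.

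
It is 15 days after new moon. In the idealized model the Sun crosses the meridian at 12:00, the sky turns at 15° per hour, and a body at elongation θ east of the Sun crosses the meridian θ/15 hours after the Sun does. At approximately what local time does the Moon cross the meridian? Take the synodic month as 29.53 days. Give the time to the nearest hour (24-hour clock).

00:00

Phase angle: θ = 360°·(15 d)/(29.53 d) = 182.9°.
The Moon trails the Sun by θ/15 = 182.9/15 ≈ 12.19 hours.
12:00 + 12.19 h ≈ 00:11 → 00:00 to the nearest hour.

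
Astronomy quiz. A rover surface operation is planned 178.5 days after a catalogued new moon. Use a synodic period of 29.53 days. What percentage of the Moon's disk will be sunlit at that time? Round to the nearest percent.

2%

Reduce mod P: 178.5 − 6×29.53 = 1.32 d into the current lunation.
Elongation θ = 360° × 1.32/29.53 ≈ 16.1°.
cos 16.1° = 0.961, so f = (1 − 0.961)/2 = 0.020, so 2%.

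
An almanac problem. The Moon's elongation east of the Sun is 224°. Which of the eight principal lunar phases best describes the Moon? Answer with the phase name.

The waning gibbous sector spans roughly 202°–248°; 224° falls inside it.

waning gibbous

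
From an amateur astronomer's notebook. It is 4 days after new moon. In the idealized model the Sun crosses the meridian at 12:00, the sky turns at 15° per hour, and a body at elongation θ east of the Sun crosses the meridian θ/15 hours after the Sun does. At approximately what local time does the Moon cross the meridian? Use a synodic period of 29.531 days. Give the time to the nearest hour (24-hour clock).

15:00

Phase angle: θ = 360°·(4 d)/(29.531 d) = 48.8°.
Delay after the Sun = 48.8° / (15°/h) ≈ 3.25 h.
12:00 + 3.25 h ≈ 15:15 → 15:00 to the nearest hour.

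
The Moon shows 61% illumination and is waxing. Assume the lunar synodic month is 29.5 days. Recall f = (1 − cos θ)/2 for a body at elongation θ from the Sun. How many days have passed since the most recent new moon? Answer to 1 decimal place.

8.4 days

cos θ = 1 − 2f = -0.220, giving a principal value of 102.7°.
The Moon is waxing (0°–180°), so θ = 102.7° directly.
That fraction of the synodic month is 102.7/360 × 29.5 d ≈ 8.42 d.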